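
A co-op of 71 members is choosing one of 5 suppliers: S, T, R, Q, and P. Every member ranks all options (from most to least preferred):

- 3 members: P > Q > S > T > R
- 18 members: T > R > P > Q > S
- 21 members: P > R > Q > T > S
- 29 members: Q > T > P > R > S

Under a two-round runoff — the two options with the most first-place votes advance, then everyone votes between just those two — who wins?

P

Round 1 first-place votes: S 0, T 18, R 0, Q 29, P 24.
Q and P advance.
Runoff: Q is preferred to P by 29 voters; P by 42.
P wins the runoff.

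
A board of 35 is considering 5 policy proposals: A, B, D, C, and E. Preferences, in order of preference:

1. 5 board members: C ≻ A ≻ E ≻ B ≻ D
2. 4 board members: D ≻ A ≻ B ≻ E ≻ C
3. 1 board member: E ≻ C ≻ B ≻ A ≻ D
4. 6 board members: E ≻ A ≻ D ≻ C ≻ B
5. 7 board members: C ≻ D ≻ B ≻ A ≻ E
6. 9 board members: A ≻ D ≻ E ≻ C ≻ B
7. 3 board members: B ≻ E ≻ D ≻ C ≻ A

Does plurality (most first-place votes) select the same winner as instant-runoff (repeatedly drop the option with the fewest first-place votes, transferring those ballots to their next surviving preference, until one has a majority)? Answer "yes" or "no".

no

Plurality — first-place votes: A 9, B 3, D 4, C 12, E 7. Winner: C.
Instant-runoff — R1 A 9, B 3, D 4, C 12, E 7 (B out); R2 A 9, D 4, C 12, E 10 (D out); R3 A 13, C 12, E 10 (E out); R4 A 19, C 16 (A winner). Winner: A.
The two methods disagree.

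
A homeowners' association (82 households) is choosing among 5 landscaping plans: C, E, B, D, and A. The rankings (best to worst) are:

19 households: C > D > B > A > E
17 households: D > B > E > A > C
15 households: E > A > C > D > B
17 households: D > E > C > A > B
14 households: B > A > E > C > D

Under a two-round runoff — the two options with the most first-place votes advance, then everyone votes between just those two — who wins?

C

Round 1 first-place votes: C 19, E 15, B 14, D 34, A 0.
D and C advance.
Runoff: D is preferred to C by 34 voters; C by 48.
C wins the runoff.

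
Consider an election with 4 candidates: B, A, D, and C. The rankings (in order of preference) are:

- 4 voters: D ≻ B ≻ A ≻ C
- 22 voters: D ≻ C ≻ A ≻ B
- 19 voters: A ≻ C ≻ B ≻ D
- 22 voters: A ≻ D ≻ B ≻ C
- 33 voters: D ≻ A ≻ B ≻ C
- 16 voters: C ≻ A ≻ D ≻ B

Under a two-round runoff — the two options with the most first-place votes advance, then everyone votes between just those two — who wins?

D

Round 1 first-place votes: B 0, A 41, D 59, C 16.
D and A advance.
Runoff: D is preferred to A by 59 voters; A by 57.
D wins the runoff.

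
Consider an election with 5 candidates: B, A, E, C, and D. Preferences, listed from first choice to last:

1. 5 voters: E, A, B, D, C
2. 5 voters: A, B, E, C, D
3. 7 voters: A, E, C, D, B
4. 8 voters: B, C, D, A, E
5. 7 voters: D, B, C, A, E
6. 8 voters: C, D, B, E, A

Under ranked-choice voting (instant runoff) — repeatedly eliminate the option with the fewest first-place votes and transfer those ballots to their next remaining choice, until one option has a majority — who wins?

Round 1: B 8, A 12, E 5, C 8, D 7. Eliminate E.
Round 2: B 8, A 17, C 8, D 7. Eliminate D.
Round 3: B 15, A 17, C 8. Eliminate C.
Round 4: B 23, A 17. B has a majority.

B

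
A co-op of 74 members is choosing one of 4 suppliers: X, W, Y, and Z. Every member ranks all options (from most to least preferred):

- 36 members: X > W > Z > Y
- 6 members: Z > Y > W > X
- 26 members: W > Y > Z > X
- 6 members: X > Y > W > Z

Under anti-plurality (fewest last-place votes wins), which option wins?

W

Last-place votes: X 32, W 0, Y 36, Z 6.
W is ranked last by the fewest voters, so W wins.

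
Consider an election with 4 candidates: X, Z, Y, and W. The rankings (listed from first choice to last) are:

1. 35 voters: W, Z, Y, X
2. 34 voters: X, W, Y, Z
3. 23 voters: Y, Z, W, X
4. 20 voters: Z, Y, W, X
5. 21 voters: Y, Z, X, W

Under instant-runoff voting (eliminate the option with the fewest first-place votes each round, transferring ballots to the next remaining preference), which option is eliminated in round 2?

Round 1: X 34, Z 20, Y 44, W 35. Eliminate Z.
Round 2: X 34, Y 64, W 35. Eliminate X.

X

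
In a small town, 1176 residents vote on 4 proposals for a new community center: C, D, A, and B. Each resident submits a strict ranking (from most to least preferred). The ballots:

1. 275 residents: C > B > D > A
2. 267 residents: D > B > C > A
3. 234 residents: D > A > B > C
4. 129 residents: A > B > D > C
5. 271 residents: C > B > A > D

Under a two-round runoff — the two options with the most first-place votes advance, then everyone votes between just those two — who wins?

D

Round 1 first-place votes: C 546, D 501, A 129, B 0.
C and D advance.
Runoff: C is preferred to D by 546 voters; D by 630.
D wins the runoff.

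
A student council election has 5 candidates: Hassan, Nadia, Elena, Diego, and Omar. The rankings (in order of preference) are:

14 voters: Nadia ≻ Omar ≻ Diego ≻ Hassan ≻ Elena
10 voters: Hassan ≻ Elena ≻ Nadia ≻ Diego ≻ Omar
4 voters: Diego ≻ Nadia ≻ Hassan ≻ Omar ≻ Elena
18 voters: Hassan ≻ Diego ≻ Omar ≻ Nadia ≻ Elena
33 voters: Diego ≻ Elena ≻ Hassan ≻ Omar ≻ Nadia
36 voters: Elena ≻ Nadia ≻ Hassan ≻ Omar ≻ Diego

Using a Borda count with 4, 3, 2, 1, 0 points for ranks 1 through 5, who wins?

Elena

Hassan: 14·1 + 10·4 + 4·2 + 18·4 + 33·2 + 36·2 = 272
Nadia: 14·4 + 10·2 + 4·3 + 18·1 + 33·0 + 36·3 = 214
Elena: 14·0 + 10·3 + 4·0 + 18·0 + 33·3 + 36·4 = 273
Diego: 14·2 + 10·1 + 4·4 + 18·3 + 33·4 + 36·0 = 240
Omar: 14·3 + 10·0 + 4·1 + 18·2 + 33·1 + 36·1 = 151
Elena has the highest Borda score (273).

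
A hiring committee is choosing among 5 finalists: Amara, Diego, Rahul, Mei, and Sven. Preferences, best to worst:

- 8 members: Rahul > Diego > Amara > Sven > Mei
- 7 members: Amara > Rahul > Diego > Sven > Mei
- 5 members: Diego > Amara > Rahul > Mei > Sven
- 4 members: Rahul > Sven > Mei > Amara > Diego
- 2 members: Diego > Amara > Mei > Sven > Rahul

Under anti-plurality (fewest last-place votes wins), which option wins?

Amara

Last-place votes: Amara 0, Diego 4, Rahul 2, Mei 15, Sven 5.
Amara is ranked last by the fewest voters, so Amara wins.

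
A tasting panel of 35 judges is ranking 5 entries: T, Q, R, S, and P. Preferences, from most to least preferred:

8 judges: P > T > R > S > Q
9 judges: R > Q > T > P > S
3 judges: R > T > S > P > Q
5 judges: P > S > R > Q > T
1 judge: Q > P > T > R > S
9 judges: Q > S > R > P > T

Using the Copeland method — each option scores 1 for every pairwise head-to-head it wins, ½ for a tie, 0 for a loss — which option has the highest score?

R

T: beats S; loses to Q, R, and P → score 1.
Q: beats T, S, and P; loses to R → score 3.
R: beats T, Q, S, and P → score 4.
S: loses to T, Q, R, and P → score 0.
P: beats T and S; loses to Q and R → score 2.
R has the best pairwise record.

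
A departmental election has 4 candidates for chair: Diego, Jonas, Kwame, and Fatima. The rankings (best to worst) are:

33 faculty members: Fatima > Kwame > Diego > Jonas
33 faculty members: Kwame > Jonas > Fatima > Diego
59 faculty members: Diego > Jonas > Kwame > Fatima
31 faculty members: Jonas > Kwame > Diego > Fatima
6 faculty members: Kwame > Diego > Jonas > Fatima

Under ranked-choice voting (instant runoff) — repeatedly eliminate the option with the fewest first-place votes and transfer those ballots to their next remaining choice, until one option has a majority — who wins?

Round 1: Diego 59, Jonas 31, Kwame 39, Fatima 33. Eliminate Jonas.
Round 2: Diego 59, Kwame 70, Fatima 33. Eliminate Fatima.
Round 3: Diego 59, Kwame 103. Kwame has a majority.

Kwame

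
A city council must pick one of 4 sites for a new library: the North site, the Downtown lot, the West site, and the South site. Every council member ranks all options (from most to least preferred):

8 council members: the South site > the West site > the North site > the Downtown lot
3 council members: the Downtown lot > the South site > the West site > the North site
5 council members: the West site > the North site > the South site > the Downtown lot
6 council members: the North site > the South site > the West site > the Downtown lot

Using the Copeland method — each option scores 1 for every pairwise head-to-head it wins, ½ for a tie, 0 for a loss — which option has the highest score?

the South site

the North site: beats the Downtown lot; ties the South site; loses to the West site → score 1.5.
the Downtown lot: loses to the North site, the West site, and the South site → score 0.
the West site: beats the North site and the Downtown lot; loses to the South site → score 2.
the South site: beats the Downtown lot and the West site; ties the North site → score 2.5.
the South site has the best pairwise record.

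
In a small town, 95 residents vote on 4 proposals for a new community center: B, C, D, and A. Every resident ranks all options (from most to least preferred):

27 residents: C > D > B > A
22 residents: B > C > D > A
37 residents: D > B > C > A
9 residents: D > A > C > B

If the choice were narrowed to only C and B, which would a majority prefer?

B

Voters preferring C to B: 36; preferring B to C: 59.
B wins the head-to-head.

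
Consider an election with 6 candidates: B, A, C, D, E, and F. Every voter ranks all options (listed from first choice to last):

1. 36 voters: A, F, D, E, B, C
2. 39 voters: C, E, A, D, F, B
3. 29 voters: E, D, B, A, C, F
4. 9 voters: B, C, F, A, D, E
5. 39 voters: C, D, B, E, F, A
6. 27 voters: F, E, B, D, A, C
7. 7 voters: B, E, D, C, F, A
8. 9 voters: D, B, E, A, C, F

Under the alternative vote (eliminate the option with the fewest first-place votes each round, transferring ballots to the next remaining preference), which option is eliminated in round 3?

F

Round 1: B 16, A 36, C 78, D 9, E 29, F 27. Eliminate D.
Round 2: B 25, A 36, C 78, E 29, F 27. Eliminate B.
Round 3: A 36, C 87, E 45, F 27. Eliminate F.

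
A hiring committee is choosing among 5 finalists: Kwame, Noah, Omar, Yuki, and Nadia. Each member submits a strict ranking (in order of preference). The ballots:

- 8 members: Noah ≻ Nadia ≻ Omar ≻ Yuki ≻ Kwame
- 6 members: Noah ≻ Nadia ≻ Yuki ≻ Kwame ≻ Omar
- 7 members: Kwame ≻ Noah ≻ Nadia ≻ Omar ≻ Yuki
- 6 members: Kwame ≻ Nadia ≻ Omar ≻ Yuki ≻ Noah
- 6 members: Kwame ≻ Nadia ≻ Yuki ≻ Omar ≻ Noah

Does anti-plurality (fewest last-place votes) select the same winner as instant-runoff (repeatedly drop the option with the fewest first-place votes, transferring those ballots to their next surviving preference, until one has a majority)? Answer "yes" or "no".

no

Anti-plurality — last-place votes: Kwame 8, Noah 12, Omar 6, Yuki 7, Nadia 0. Winner: Nadia.
Instant-runoff — R1 Kwame 19, Noah 14, Omar 0, Yuki 0, Nadia 0 (Kwame winner). Winner: Kwame.
The two methods disagree.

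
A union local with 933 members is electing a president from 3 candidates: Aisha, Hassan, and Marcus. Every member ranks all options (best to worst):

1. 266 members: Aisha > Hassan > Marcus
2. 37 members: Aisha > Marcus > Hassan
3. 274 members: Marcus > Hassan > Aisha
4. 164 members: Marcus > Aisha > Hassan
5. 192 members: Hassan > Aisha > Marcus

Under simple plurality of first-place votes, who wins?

First-place votes: Aisha 303, Hassan 192, Marcus 438.
Marcus has the most first-place votes.

Marcus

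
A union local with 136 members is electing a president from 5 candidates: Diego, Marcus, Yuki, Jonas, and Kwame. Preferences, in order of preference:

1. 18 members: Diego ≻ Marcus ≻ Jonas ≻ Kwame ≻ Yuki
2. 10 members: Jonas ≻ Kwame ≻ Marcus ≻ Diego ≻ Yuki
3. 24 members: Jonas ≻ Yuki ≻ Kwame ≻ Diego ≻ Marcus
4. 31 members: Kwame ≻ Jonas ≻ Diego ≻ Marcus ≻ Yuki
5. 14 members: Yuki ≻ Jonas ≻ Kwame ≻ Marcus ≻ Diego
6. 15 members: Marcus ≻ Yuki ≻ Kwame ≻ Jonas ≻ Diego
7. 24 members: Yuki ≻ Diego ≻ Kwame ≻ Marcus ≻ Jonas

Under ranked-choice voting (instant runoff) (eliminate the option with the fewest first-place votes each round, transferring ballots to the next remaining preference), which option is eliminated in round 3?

Round 1: Diego 18, Marcus 15, Yuki 38, Jonas 34, Kwame 31. Eliminate Marcus.
Round 2: Diego 18, Yuki 53, Jonas 34, Kwame 31. Eliminate Diego.
Round 3: Yuki 53, Jonas 52, Kwame 31. Eliminate Kwame.

Kwame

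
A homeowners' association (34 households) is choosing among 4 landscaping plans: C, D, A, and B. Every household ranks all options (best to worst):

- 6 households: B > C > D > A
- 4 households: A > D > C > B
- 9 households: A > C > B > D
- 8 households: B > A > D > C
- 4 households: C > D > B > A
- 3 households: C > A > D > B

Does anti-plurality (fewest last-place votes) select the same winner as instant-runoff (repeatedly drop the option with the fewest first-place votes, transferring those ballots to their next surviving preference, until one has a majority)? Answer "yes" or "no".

Anti-plurality — last-place votes: C 8, D 9, A 10, B 7. Winner: B.
Instant-runoff — R1 C 7, D 0, A 13, B 14 (D out); R2 C 7, A 13, B 14 (C out); R3 A 16, B 18 (B winner). Winner: B.
The two methods agree.

yes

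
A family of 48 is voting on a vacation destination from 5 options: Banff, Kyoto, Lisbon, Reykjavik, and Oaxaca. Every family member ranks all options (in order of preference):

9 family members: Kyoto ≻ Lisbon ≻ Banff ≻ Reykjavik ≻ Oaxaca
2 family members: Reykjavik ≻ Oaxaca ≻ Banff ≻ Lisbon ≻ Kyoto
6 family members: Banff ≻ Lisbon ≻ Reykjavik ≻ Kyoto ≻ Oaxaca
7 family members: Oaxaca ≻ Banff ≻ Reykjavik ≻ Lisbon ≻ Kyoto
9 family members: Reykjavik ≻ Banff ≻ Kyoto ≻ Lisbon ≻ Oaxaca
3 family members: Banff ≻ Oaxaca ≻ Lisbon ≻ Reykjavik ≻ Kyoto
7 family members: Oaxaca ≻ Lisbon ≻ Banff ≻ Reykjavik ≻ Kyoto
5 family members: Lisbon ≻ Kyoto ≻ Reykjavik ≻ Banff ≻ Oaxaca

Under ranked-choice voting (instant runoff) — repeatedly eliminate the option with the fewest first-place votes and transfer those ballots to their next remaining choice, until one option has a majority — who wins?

Round 1: Banff 9, Kyoto 9, Lisbon 5, Reykjavik 11, Oaxaca 14. Eliminate Lisbon.
Round 2: Banff 9, Kyoto 14, Reykjavik 11, Oaxaca 14. Eliminate Banff.
Round 3: Kyoto 14, Reykjavik 17, Oaxaca 17. Eliminate Kyoto.
Round 4: Reykjavik 31, Oaxaca 17. Reykjavik has a majority.

Reykjavik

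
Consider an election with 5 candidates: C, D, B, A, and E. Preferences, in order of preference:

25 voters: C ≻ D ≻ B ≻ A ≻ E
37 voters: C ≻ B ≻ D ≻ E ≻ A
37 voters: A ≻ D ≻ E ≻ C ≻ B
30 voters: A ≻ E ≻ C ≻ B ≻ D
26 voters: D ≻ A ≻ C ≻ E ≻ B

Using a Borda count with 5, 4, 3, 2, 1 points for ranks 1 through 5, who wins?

C: 25·5 + 37·5 + 37·2 + 30·3 + 26·3 = 552
D: 25·4 + 37·3 + 37·4 + 30·1 + 26·5 = 519
B: 25·3 + 37·4 + 37·1 + 30·2 + 26·1 = 346
A: 25·2 + 37·1 + 37·5 + 30·5 + 26·4 = 526
E: 25·1 + 37·2 + 37·3 + 30·4 + 26·2 = 382
C has the highest Borda score (552).

C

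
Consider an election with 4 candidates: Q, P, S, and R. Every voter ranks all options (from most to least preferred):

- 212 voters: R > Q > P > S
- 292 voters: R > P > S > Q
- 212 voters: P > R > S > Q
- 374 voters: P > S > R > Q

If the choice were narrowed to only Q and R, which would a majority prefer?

Voters preferring Q to R: 0; preferring R to Q: 1090.
R wins the head-to-head.

R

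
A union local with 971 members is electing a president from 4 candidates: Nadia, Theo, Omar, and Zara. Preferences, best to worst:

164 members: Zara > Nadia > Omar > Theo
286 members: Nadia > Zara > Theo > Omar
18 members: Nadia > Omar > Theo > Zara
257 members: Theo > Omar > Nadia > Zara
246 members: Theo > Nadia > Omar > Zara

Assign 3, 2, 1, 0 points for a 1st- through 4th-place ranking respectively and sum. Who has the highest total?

Nadia: 164·2 + 286·3 + 18·3 + 257·1 + 246·2 = 1989
Theo: 164·0 + 286·1 + 18·1 + 257·3 + 246·3 = 1813
Omar: 164·1 + 286·0 + 18·2 + 257·2 + 246·1 = 960
Zara: 164·3 + 286·2 + 18·0 + 257·0 + 246·0 = 1064
Nadia has the highest Borda score (1989).

Nadia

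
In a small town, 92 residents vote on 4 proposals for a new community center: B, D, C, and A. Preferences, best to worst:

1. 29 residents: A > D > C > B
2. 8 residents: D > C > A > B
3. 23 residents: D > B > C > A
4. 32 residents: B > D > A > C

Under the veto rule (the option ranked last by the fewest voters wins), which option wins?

D

Last-place votes: B 37, D 0, C 32, A 23.
D is ranked last by the fewest voters, so D wins.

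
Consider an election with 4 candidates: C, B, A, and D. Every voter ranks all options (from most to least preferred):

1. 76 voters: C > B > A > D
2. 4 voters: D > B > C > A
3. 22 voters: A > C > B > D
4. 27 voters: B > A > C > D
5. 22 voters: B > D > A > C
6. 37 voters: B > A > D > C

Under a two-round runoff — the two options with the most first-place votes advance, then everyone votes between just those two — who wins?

C

Round 1 first-place votes: C 76, B 86, A 22, D 4.
B and C advance.
Runoff: B is preferred to C by 90 voters; C by 98.
C wins the runoff.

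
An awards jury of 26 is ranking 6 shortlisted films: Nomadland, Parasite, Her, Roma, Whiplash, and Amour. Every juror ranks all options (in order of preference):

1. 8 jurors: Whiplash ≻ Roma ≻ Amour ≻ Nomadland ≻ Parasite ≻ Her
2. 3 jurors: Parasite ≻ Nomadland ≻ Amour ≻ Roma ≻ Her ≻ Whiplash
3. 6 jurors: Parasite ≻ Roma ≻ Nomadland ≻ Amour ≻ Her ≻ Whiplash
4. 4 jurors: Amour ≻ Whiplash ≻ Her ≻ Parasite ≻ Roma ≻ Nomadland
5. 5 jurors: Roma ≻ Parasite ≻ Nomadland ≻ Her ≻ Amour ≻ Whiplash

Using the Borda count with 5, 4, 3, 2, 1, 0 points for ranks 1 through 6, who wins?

Roma

Nomadland: 8·2 + 3·4 + 6·3 + 4·0 + 5·3 = 61
Parasite: 8·1 + 3·5 + 6·5 + 4·2 + 5·4 = 81
Her: 8·0 + 3·1 + 6·1 + 4·3 + 5·2 = 31
Roma: 8·4 + 3·2 + 6·4 + 4·1 + 5·5 = 91
Whiplash: 8·5 + 3·0 + 6·0 + 4·4 + 5·0 = 56
Amour: 8·3 + 3·3 + 6·2 + 4·5 + 5·1 = 70
Roma has the highest Borda score (91).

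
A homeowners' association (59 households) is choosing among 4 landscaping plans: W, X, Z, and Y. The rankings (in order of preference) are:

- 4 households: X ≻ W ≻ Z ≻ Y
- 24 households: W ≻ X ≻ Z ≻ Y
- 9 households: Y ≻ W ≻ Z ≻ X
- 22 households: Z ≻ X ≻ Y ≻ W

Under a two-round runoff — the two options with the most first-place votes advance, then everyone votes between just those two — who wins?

Round 1 first-place votes: W 24, X 4, Z 22, Y 9.
W and Z advance.
Runoff: W is preferred to Z by 37 voters; Z by 22.
W wins the runoff.

W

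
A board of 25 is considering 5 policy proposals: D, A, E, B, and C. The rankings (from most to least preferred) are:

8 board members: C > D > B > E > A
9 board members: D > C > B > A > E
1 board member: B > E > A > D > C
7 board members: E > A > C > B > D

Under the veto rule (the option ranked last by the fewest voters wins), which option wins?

Last-place votes: D 7, A 8, E 9, B 0, C 1.
B is ranked last by the fewest voters, so B wins.

B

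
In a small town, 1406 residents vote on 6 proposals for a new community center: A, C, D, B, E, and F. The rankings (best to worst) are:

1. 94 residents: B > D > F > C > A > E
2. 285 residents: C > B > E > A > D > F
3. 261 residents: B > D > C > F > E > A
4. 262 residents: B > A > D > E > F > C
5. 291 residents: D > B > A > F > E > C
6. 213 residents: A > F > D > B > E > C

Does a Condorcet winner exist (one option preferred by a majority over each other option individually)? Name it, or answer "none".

B vs A: 1193–213 for B.
B vs C: 1121–285 for B.
B vs D: 902–504 for B.
B vs E: 1406–0 for B.
B vs F: 1193–213 for B.
B beats every other option head-to-head.

B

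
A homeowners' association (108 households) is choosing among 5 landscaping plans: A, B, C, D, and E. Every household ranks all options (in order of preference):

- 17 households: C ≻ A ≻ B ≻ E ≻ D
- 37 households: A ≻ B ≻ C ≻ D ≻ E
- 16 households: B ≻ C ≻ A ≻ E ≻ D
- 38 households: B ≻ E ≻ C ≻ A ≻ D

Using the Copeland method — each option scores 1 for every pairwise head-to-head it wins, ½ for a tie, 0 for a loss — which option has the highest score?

A: beats D and E; ties B; loses to C → score 2.5.
B: beats C, D, and E; ties A → score 3.5.
C: beats A, D, and E; loses to B → score 3.
D: loses to A, B, C, and E → score 0.
E: beats D; loses to A, B, and C → score 1.
B has the best pairwise record.

B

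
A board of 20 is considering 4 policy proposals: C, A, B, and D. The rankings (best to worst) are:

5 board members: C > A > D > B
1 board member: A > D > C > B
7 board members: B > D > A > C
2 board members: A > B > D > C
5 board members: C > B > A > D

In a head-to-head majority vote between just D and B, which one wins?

B

Voters preferring D to B: 6; preferring B to D: 14.
B wins the head-to-head.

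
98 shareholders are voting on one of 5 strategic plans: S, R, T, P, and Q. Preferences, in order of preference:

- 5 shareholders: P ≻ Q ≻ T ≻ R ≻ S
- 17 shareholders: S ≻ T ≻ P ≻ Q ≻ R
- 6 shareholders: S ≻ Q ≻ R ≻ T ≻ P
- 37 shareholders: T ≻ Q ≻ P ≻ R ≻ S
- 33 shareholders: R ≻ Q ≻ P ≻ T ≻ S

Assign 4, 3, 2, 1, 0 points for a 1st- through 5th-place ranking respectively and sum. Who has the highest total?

S: 5·0 + 17·4 + 6·4 + 37·0 + 33·0 = 92
R: 5·1 + 17·0 + 6·2 + 37·1 + 33·4 = 186
T: 5·2 + 17·3 + 6·1 + 37·4 + 33·1 = 248
P: 5·4 + 17·2 + 6·0 + 37·2 + 33·2 = 194
Q: 5·3 + 17·1 + 6·3 + 37·3 + 33·3 = 260
Q has the highest Borda score (260).

Q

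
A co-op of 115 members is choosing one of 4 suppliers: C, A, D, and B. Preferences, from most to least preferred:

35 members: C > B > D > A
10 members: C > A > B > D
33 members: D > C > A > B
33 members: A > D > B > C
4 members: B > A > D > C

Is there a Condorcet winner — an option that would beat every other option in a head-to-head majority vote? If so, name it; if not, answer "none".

D

D vs C: 70–45 for D.
D vs A: 68–47 for D.
D vs B: 66–49 for D.
D beats every other option head-to-head.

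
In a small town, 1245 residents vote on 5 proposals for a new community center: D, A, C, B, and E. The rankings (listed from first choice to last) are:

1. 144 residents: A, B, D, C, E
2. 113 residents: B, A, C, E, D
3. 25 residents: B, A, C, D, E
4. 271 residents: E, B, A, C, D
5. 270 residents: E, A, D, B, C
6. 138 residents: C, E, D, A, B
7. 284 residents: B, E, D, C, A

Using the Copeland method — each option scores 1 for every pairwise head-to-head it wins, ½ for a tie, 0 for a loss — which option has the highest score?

D: beats C; loses to A, B, and E → score 1.
A: beats D and C; loses to B and E → score 2.
C: loses to D, A, B, and E → score 0.
B: beats D, A, and C; loses to E → score 3.
E: beats D, A, C, and B → score 4.
E has the best pairwise record.

E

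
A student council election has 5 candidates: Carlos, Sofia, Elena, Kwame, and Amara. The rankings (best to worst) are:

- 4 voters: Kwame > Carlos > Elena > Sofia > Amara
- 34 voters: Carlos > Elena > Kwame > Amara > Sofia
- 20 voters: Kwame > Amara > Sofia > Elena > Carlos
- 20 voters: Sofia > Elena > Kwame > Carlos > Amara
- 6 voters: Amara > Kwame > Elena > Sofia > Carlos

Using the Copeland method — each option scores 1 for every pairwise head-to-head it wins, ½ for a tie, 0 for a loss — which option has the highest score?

Carlos: beats Amara; loses to Sofia, Elena, and Kwame → score 1.
Sofia: beats Carlos; loses to Elena, Kwame, and Amara → score 1.
Elena: beats Carlos, Sofia, Kwame, and Amara → score 4.
Kwame: beats Carlos, Sofia, and Amara; loses to Elena → score 3.
Amara: beats Sofia; loses to Carlos, Elena, and Kwame → score 1.
Elena has the best pairwise record.

Elena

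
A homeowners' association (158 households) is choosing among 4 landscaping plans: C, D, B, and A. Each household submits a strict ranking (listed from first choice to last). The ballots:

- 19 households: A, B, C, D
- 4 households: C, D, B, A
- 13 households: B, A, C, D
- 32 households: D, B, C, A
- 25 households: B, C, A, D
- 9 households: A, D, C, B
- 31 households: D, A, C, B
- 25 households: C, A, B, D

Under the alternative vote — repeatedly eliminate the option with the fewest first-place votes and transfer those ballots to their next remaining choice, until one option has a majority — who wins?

B

Round 1: C 29, D 63, B 38, A 28. Eliminate A.
Round 2: C 29, D 72, B 57. Eliminate C.
Round 3: D 76, B 82. B has a majority.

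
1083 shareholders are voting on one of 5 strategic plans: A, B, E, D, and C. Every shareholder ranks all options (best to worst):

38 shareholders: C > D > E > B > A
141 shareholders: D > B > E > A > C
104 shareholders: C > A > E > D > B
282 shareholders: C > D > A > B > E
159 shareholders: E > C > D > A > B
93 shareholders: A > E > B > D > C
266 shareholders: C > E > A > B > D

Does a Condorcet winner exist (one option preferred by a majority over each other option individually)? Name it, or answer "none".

C vs A: 849–234 for C.
C vs B: 849–234 for C.
C vs E: 690–393 for C.
C vs D: 849–234 for C.
C beats every other option head-to-head.

C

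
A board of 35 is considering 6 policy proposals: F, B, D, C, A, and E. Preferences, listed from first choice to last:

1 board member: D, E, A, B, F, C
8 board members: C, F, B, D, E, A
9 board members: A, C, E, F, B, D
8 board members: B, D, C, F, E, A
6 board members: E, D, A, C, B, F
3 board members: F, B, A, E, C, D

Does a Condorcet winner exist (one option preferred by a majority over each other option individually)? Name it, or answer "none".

none

Checking pairwise contests:
C beats F 31–4.
F beats B 20–15.
F beats D 20–15.
A beats C 19–16.
F beats A 19–16.
F beats E 19–16.
Every option loses at least one head-to-head, so there is no Condorcet winner.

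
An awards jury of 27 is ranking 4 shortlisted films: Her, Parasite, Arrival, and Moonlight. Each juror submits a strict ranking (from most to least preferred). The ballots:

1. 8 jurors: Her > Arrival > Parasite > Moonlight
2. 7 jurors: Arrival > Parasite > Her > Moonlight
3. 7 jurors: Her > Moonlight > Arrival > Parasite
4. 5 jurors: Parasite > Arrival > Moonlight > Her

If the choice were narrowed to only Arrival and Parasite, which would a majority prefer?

Voters preferring Arrival to Parasite: 22; preferring Parasite to Arrival: 5.
Arrival wins the head-to-head.

Arrival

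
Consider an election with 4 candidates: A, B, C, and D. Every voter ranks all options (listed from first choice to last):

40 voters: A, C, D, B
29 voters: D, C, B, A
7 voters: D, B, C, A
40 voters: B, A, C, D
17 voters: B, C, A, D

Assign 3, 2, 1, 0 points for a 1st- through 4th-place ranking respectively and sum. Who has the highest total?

A: 40·3 + 29·0 + 7·0 + 40·2 + 17·1 = 217
B: 40·0 + 29·1 + 7·2 + 40·3 + 17·3 = 214
C: 40·2 + 29·2 + 7·1 + 40·1 + 17·2 = 219
D: 40·1 + 29·3 + 7·3 + 40·0 + 17·0 = 148
C has the highest Borda score (219).

C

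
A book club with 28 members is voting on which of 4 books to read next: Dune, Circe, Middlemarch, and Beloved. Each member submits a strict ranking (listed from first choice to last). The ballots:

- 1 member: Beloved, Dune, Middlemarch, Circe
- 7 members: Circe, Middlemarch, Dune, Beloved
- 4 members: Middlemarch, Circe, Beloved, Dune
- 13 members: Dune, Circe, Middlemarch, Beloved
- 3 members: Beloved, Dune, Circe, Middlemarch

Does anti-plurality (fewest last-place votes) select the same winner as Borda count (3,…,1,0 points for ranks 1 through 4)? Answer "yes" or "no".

yes

Anti-plurality — last-place votes: Dune 4, Circe 1, Middlemarch 3, Beloved 20. Winner: Circe.
Borda — scores: Dune 54, Circe 58, Middlemarch 40, Beloved 16. Winner: Circe.
The two methods agree.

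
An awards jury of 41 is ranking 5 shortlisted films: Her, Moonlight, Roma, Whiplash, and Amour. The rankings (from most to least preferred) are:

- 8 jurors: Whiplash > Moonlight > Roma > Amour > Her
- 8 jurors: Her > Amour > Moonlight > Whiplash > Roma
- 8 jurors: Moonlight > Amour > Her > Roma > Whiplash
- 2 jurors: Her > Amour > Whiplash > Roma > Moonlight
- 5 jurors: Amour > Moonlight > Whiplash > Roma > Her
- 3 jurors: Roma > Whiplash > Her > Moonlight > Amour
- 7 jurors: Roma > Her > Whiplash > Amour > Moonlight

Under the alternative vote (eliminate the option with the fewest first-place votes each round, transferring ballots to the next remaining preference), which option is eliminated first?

Amour

Round 1: Her 10, Moonlight 8, Roma 10, Whiplash 8, Amour 5. Eliminate Amour.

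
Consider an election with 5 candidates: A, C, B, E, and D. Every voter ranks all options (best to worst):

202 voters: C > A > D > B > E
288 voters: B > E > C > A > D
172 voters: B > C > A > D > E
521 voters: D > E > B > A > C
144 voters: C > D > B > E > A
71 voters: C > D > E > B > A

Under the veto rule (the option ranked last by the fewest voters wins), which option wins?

B

Last-place votes: A 215, C 521, B 0, E 374, D 288.
B is ranked last by the fewest voters, so B wins.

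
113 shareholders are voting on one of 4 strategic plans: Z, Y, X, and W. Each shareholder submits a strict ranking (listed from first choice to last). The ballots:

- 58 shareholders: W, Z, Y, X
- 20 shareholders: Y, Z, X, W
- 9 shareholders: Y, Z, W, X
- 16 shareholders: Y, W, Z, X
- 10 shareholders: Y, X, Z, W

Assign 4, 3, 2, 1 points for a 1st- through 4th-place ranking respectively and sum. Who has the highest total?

Y

Z: 58·3 + 20·3 + 9·3 + 16·2 + 10·2 = 313
Y: 58·2 + 20·4 + 9·4 + 16·4 + 10·4 = 336
X: 58·1 + 20·2 + 9·1 + 16·1 + 10·3 = 153
W: 58·4 + 20·1 + 9·2 + 16·3 + 10·1 = 328
Y has the highest Borda score (336).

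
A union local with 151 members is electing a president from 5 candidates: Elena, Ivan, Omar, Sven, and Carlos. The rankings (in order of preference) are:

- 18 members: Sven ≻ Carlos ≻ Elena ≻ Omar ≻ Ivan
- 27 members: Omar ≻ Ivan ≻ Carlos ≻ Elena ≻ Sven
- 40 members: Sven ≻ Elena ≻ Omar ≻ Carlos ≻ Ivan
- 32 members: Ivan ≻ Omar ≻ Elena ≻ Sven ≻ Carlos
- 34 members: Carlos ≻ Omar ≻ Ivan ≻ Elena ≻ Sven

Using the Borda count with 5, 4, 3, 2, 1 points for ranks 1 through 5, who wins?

Omar

Elena: 18·3 + 27·2 + 40·4 + 32·3 + 34·2 = 432
Ivan: 18·1 + 27·4 + 40·1 + 32·5 + 34·3 = 428
Omar: 18·2 + 27·5 + 40·3 + 32·4 + 34·4 = 555
Sven: 18·5 + 27·1 + 40·5 + 32·2 + 34·1 = 415
Carlos: 18·4 + 27·3 + 40·2 + 32·1 + 34·5 = 435
Omar has the highest Borda score (555).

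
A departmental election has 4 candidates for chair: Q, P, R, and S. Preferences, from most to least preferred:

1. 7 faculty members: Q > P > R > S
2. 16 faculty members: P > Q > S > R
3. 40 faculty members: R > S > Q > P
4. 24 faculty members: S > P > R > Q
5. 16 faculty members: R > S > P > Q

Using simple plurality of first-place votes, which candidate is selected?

First-place votes: Q 7, P 16, R 56, S 24.
R has the most first-place votes.

R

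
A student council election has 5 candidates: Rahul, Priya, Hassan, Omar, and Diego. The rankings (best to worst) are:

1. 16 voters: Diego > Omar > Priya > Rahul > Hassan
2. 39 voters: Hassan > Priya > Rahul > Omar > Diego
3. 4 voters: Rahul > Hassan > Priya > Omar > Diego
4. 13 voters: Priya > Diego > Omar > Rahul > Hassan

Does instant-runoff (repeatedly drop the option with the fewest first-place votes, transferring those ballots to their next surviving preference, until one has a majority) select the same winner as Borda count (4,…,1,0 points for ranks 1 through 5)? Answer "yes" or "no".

Instant-runoff — R1 Rahul 4, Priya 13, Hassan 39, Omar 0, Diego 16 (Hassan winner). Winner: Hassan.
Borda — scores: Rahul 123, Priya 209, Hassan 168, Omar 117, Diego 103. Winner: Priya.
The two methods disagree.

no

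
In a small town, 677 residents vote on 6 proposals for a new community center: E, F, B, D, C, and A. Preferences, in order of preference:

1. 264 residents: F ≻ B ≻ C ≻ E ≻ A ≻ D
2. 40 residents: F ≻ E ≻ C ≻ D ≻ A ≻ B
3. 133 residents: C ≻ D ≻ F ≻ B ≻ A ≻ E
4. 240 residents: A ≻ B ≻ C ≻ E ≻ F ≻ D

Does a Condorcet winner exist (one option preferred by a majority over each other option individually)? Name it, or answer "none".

Checking pairwise contests:
F beats E 437–240.
C beats F 373–304.
F beats B 437–240.
E beats D 544–133.
B beats C 504–173.
F beats A 437–240.
Every option loses at least one head-to-head, so there is no Condorcet winner.

none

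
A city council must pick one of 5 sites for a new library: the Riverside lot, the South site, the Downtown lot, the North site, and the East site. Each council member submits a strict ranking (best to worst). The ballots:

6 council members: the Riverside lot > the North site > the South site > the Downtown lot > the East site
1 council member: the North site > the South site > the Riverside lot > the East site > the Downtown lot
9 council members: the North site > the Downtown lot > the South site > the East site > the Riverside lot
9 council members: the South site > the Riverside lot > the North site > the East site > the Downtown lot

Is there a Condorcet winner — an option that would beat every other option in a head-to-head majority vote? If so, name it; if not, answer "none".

none

Checking pairwise contests:
the South site beats the Riverside lot 19–6.
the North site beats the South site 16–9.
the Riverside lot beats the Downtown lot 16–9.
the Riverside lot beats the North site 15–10.
the Riverside lot beats the East site 16–9.
Every option loses at least one head-to-head, so there is no Condorcet winner.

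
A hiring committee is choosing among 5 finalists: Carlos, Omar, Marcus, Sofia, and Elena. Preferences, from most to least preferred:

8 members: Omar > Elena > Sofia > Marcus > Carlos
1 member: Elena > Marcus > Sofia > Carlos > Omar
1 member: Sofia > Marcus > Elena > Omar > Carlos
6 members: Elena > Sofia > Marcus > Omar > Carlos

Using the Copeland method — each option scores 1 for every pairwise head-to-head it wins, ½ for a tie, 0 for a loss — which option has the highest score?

Carlos: loses to Omar, Marcus, Sofia, and Elena → score 0.
Omar: beats Carlos; ties Marcus, Sofia, and Elena → score 2.5.
Marcus: beats Carlos; ties Omar; loses to Sofia and Elena → score 1.5.
Sofia: beats Carlos and Marcus; ties Omar; loses to Elena → score 2.5.
Elena: beats Carlos, Marcus, and Sofia; ties Omar → score 3.5.
Elena has the best pairwise record.

Elena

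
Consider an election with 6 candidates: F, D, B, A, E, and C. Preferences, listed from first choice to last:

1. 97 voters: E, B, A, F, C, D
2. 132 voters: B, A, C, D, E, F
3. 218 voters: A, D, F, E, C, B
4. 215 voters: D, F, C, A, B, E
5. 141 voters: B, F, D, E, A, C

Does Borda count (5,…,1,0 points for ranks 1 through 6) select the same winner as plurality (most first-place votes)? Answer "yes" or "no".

no

Borda — scores: F 2272, D 2634, B 1968, A 2480, E 1335, C 1356. Winner: D.
Plurality — first-place votes: F 0, D 215, B 273, A 218, E 97, C 0. Winner: B.
The two methods disagree.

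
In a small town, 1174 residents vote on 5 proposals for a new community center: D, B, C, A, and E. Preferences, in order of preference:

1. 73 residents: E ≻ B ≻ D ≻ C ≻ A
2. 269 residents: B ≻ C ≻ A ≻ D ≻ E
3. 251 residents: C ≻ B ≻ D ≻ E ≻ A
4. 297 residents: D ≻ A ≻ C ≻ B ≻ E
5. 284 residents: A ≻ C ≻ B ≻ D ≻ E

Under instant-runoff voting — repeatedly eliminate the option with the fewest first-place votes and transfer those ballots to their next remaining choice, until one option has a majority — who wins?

B

Round 1: D 297, B 269, C 251, A 284, E 73. Eliminate E.
Round 2: D 297, B 342, C 251, A 284. Eliminate C.
Round 3: D 297, B 593, A 284. B has a majority.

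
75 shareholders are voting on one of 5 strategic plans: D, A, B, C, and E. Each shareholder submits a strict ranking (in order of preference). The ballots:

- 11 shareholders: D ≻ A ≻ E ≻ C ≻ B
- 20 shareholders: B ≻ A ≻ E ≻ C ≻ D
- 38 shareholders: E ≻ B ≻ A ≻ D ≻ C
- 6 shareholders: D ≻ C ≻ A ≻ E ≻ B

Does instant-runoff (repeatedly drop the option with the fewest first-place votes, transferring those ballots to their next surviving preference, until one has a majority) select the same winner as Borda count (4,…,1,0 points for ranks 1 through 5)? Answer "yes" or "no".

yes

Instant-runoff — R1 D 17, A 0, B 20, C 0, E 38 (E winner). Winner: E.
Borda — scores: D 106, A 181, B 194, C 49, E 220. Winner: E.
The two methods agree.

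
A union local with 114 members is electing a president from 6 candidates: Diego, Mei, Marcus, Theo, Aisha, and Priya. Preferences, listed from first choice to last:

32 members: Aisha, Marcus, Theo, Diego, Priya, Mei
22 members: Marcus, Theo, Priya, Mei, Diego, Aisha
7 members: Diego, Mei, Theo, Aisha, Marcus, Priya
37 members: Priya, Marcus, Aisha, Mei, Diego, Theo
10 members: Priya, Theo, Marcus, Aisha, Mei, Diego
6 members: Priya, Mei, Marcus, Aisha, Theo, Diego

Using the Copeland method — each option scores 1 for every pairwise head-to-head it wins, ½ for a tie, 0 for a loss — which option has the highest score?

Marcus

Diego: loses to Mei, Marcus, Theo, Aisha, and Priya → score 0.
Mei: beats Diego; loses to Marcus, Theo, Aisha, and Priya → score 1.
Marcus: beats Diego, Mei, Theo, Aisha, and Priya → score 5.
Theo: beats Diego, Mei, and Priya; loses to Marcus and Aisha → score 3.
Aisha: beats Diego, Mei, and Theo; loses to Marcus and Priya → score 3.
Priya: beats Diego, Mei, and Aisha; loses to Marcus and Theo → score 3.
Marcus has the best pairwise record.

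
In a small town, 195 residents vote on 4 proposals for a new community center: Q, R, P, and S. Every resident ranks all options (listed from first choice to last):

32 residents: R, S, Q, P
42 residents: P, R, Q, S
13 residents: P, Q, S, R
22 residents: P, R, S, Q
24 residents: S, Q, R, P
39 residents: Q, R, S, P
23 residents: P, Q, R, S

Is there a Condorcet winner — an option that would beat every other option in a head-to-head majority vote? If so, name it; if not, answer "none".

P

P vs Q: 100–95 for P.
P vs R: 100–95 for P.
P vs S: 100–95 for P.
P beats every other option head-to-head.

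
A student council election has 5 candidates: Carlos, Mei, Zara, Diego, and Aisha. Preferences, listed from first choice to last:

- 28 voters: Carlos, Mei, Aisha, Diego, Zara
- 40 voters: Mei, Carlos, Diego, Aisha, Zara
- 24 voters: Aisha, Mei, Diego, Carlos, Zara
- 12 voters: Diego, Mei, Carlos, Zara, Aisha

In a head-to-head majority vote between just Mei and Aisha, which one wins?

Mei

Voters preferring Mei to Aisha: 80; preferring Aisha to Mei: 24.
Mei wins the head-to-head.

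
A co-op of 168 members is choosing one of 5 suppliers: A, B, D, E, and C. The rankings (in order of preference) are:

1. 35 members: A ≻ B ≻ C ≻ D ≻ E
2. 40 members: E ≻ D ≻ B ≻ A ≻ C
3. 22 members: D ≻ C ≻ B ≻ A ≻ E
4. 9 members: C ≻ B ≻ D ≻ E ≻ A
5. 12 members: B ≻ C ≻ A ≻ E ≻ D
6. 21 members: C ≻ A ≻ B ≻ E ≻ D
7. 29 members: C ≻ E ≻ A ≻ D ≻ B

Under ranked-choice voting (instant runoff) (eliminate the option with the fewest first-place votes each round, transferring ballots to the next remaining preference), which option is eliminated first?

B

Round 1: A 35, B 12, D 22, E 40, C 59. Eliminate B.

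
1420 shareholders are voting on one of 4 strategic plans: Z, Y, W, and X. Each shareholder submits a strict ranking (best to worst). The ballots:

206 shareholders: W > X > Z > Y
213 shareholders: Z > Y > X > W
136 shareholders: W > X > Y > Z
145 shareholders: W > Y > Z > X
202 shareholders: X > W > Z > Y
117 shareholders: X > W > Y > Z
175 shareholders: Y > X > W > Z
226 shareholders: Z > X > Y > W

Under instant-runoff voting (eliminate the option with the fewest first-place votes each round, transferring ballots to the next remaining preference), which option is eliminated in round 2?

Z

Round 1: Z 439, Y 175, W 487, X 319. Eliminate Y.
Round 2: Z 439, W 487, X 494. Eliminate Z.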